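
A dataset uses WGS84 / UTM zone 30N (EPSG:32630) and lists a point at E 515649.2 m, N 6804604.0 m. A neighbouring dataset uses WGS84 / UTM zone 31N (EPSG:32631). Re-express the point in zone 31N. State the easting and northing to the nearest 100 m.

E 195200 m, N 6817900 m

UTM 30N → geographic: φ = 61.37510039°, λ = -2.70720022°.
UTM 31N (λ₀ = 3°) forward: E = 195241.201 m, N = 6817908.258 m.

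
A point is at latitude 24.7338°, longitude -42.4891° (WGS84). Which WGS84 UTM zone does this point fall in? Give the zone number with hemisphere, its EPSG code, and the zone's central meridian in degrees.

Zone 23N (EPSG:32623), central meridian -45°

UTM zone = ⌊(λ + 180)/6⌋ + 1; -42.4891° ∈ [-48°, -42°) → zone 23.
Hemisphere: N (φ ≥ 0).
Central meridian λ₀ = 6×23 − 183 = -45°.
EPSG code: 32623.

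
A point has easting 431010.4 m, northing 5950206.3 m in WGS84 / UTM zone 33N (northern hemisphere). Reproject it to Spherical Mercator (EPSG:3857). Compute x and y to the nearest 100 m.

x 1553500 m, y 7112800 m

Unproject from UTM 33N (λ₀ = 15°) → φ = 53.69599974°, λ = 13.95510043°.
Web Mercator (R = 6378137 m): x = 1553474.674 m, y = 7112791.225 m.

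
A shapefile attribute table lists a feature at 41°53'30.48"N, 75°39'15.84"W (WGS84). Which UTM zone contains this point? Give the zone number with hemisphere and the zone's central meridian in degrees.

UTM zone = ⌊(λ + 180)/6⌋ + 1; -75.6544° ∈ [-78°, -72°) → zone 18.
Hemisphere: N (φ ≥ 0).
Central meridian λ₀ = 6×18 − 183 = -75°.

Zone 18N, central meridian -75°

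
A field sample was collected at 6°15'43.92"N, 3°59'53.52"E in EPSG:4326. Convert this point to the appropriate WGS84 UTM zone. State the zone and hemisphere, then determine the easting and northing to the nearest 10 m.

Zone 31N: E 610420 m, N 692290 m

Longitude 3.9982° lies in the 6° band [0°, 6°), giving zone 31; latitude is north of the equator, so 31N.
Zone 31 central meridian λ₀ = 6×31 − 183 = 3°; Δλ = +0.9982°.
Transverse Mercator on WGS84 with k₀ = 0.9996 gives E = 610421.788 m, N = 692293.794 m.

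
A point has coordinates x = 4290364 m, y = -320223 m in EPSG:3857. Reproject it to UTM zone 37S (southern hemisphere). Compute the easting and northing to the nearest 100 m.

E 449000 m, N 9682200 m

Web Mercator inverse (R = 6378137 m) → φ = -2.87540441°, λ = 38.54099556°.
UTM 37S forward: E = 448987.626 m, N = 9682168.490 m.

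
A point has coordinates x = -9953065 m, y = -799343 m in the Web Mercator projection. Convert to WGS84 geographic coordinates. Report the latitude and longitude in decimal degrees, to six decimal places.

R = 6378137 m. λ = x/R = -89.40990413°.
φ = 2·arctan(exp(y/R)) − 90° = 2·arctan(0.88221) − 90° = -7.16189678°.

lat -7.161897°, lon -89.409904°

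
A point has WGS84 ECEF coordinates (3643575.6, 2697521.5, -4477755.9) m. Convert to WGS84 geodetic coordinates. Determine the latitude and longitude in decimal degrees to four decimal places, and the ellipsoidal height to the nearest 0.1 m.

lat -44.8381°, lon 36.5144°, h 4464.1 m

λ = atan2(Y, X) = 36.51439987°; p = √(X²+Y²) = 4533460.6 m.
Bowring's method on WGS84 (a = 6378137 m, b = 6356752.314 m) gives φ = -44.83810021°, h = 4464.127 m.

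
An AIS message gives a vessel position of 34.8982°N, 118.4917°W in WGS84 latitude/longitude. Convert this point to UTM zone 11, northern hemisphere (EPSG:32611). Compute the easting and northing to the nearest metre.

E 363706 m, N 3862769 m

Zone 11 central meridian λ₀ = 6×11 − 183 = -117°; Δλ = -1.4917°.
Transverse Mercator on WGS84 with k₀ = 0.9996 gives E = 363706.176 m, N = 3862769.123 m.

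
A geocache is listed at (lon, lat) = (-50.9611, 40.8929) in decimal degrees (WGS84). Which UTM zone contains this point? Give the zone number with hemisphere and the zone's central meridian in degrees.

Zone 22N, central meridian -51°

UTM zone = ⌊(λ + 180)/6⌋ + 1; -50.9611° ∈ [-54°, -48°) → zone 22.
Hemisphere: N (φ ≥ 0).
Central meridian λ₀ = 6×22 − 183 = -51°.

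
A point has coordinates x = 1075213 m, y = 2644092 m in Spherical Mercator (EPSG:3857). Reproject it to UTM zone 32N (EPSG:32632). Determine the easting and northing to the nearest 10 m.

E 567470 m, N 2554720 m

Web Mercator inverse (R = 6378137 m) → φ = 23.09979810°, λ = 9.65880272°.
UTM 32N forward: E = 567466.408 m, N = 2554719.635 m.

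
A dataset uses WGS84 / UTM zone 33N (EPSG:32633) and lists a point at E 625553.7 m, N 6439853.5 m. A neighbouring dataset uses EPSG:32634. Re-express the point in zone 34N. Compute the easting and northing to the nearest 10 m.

E 271800 m, N 6444420 m

UTM 33N → geographic: φ = 58.08230035°, λ = 17.12920000°.
UTM 34N (λ₀ = 21°) forward: E = 271801.857 m, N = 6444419.756 m.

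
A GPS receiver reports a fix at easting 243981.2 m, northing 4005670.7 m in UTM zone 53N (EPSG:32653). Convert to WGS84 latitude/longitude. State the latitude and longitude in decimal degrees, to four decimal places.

Zone 53N: λ₀ = 135°, k₀ = 0.9996, false easting 500000 m.
Meridian distance M = (N − FN)/k₀ = 4007273.6 m.
Inverse transverse Mercator on WGS84 gives φ = 36.16199957°, λ = 132.15390017°.

lat 36.1620°, lon 132.1539°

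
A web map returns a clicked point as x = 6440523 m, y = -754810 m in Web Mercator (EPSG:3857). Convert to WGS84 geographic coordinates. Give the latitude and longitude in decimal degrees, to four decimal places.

lat -6.7648°, lon 57.8562°

R = 6378137 m. λ = x/R = 57.85620249°.
φ = 2·arctan(exp(y/R)) − 90° = 2·arctan(0.88839) − 90° = -6.76480163°.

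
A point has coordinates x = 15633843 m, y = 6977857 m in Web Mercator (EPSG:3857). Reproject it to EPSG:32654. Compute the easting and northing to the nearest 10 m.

Web Mercator inverse (R = 6378137 m) → φ = 52.97219823°, λ = 140.44120116°.
UTM 54N forward: E = 462474.881 m, N = 5869323.907 m.

E 462470 m, N 5869320 m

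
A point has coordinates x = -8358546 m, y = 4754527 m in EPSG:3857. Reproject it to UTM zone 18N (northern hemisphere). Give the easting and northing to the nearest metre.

E 492569 m, N 4342193 m

Web Mercator inverse (R = 6378137 m) → φ = 39.22899900°, λ = -75.08609625°.
UTM 18N forward: E = 492568.865 m, N = 4342192.880 m.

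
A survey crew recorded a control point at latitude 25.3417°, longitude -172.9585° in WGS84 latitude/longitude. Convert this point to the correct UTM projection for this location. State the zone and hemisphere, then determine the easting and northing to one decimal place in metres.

Longitude -172.9585° lies in the 6° band [-174°, -168°), giving zone 2; latitude is north of the equator, so 2N.
Zone 2 central meridian λ₀ = 6×2 − 183 = -171°; Δλ = -1.9585°.
Transverse Mercator on WGS84 with k₀ = 0.9996 gives E = 302893.926 m, N = 2804226.834 m.

Zone 2N: E 302893.9 m, N 2804226.8 m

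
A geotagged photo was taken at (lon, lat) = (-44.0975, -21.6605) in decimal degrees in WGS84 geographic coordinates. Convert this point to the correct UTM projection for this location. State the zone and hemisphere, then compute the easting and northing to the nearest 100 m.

Zone 23S: E 593400 m, N 7604500 m

Longitude -44.0975° lies in the 6° band [-48°, -42°), giving zone 23; latitude is south of the equator, so 23S.
Zone 23 central meridian λ₀ = 6×23 − 183 = -45°; Δλ = +0.9025°.
Transverse Mercator on WGS84 with k₀ = 0.9996 gives E = 593379.743 m, N = 7604478.688 m.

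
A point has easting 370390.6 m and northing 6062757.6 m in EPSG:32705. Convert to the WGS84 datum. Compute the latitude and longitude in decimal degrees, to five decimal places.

lat -35.57040°, lon -154.43030°

Zone 5S: λ₀ = -153°, k₀ = 0.9996, false easting 500000 m, false northing 10000000 m.
Meridian distance M = (N − FN)/k₀ = -3938817.9 m.
Inverse transverse Mercator on WGS84 gives φ = -35.57039996°, λ = -154.43029946°.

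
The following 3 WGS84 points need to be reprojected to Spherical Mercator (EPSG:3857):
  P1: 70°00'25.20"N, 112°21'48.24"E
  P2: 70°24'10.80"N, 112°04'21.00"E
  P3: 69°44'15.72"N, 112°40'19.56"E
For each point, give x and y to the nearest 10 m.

P1: x 12508240 m, y 11070990 m; P2: x 12475850 m, y 11201170 m; P3: x 12542600 m, y 10983880 m

Web Mercator: x = R·λ, y = R·ln tan(π/4+φ/2), R = 6378137 m.
P1 (70.0070°, 112.3634°) → (12508236.472, 11070994.377) m.
P2 (70.4030°, 112.0725°) → (12475853.632, 11201167.725) m.
P3 (69.7377°, 112.6721°) → (12542600.799, 10983875.347) m.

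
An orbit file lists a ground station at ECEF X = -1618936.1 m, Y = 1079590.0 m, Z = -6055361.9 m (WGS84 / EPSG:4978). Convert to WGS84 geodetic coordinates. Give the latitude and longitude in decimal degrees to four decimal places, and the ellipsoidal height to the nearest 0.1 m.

λ = atan2(Y, X) = 146.30260063°; p = √(X²+Y²) = 1945885.1 m.
Bowring's method on WGS84 (a = 6378137 m, b = 6356752.314 m) gives φ = -72.29700038°, h = 1591.389 m.

lat -72.2970°, lon 146.3026°, h 1591.4 m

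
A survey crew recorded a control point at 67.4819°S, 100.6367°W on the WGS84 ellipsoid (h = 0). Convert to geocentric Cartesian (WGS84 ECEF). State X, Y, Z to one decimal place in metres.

X -452163.4 m, Y -2407583.7 m, Z -5869204.5 m

WGS84: a = 6378137 m, e² = 0.006694380; N(φ) = a/√(1−e²sin²φ) = 6396433.026 m.
X = (N+h)·cosφ·cosλ = -452163.385 m; Y = (N+h)·cosφ·sinλ = -2407583.679 m; Z = (N(1−e²)+h)·sinφ = -5869204.500 m.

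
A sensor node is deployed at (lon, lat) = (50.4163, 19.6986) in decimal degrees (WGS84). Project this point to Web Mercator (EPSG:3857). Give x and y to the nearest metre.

x 5612317 m, y 2237360 m

Web Mercator is spherical with R = a = 6378137 m.
x = R·λ = 6378137 × 0.879930432 = 5612316.844 m.
y = R·ln tan(π/4 + φ/2) = 6378137 × 0.350785807 = 2237359.933 m.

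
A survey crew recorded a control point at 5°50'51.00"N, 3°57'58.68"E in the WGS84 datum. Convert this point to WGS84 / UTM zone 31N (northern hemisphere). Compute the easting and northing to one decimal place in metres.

E 606974.2 m, N 646438.8 m

Zone 31 central meridian λ₀ = 6×31 − 183 = 3°; Δλ = +0.9663°.
Transverse Mercator on WGS84 with k₀ = 0.9996 gives E = 606974.216 m, N = 646438.842 m.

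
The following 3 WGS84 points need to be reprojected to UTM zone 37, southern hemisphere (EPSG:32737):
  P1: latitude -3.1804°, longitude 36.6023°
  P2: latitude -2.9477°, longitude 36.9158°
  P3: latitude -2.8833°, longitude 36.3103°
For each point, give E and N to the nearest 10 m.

UTM zone 37S: λ₀ = 39°, k₀ = 0.9996.
P1 (-3.1804°, 36.6023°) → (233526.378, 9648157.143) m.
P2 (-2.9477°, 36.9158°) → (268334.357, 9673970.946) m.
P3 (-2.8833°, 36.3103°) → (200970.059, 9680952.760) m.

P1: E 233530 m, N 9648160 m; P2: E 268330 m, N 9673970 m; P3: E 200970 m, N 9680950 m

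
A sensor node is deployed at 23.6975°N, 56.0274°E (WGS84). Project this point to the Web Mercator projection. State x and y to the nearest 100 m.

Web Mercator is spherical with R = a = 6378137 m.
x = R·λ = 6378137 × 0.977862601 = 6236941.638 m.
y = R·ln tan(π/4 + φ/2) = 6378137 × 0.425922217 = 2716590.252 m.

x 6236900 m, y 2716600 m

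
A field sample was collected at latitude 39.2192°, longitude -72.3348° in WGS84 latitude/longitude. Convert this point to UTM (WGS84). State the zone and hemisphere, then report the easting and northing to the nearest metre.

Longitude -72.3348° lies in the 6° band [-78°, -72°), giving zone 18; latitude is north of the equator, so 18N.
Zone 18 central meridian λ₀ = 6×18 − 183 = -75°; Δλ = +2.6652°.
Transverse Mercator on WGS84 with k₀ = 0.9996 gives E = 730087.375 m, N = 4344486.906 m.

Zone 18N: E 730087 m, N 4344487 m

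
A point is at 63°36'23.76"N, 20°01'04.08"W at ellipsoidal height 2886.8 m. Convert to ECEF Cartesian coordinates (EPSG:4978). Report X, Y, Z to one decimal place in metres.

X 2672385.5 m, Y -973609.1 m, Z 5692941.3 m

WGS84: a = 6378137 m, e² = 0.006694380; N(φ) = a/√(1−e²sin²φ) = 6395336.442 m.
X = (N+h)·cosφ·cosλ = 2672385.468 m; Y = (N+h)·cosφ·sinλ = -973609.081 m; Z = (N(1−e²)+h)·sinφ = 5692941.339 m.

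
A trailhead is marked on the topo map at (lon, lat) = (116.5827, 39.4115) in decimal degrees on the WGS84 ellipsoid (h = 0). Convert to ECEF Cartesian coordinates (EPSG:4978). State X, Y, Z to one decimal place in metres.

X -2208112.5 m, Y 4412826.2 m, Z 4027717.0 m

WGS84: a = 6378137 m, e² = 0.006694380; N(φ) = a/√(1−e²sin²φ) = 6386759.737 m.
X = (N+h)·cosφ·cosλ = -2208112.475 m; Y = (N+h)·cosφ·sinλ = 4412826.218 m; Z = (N(1−e²)+h)·sinφ = 4027716.990 m.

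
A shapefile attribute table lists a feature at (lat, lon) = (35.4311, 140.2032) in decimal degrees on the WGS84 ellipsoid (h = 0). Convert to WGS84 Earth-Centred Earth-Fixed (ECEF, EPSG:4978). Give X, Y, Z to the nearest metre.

WGS84: a = 6378137 m, e² = 0.006694380; N(φ) = a/√(1−e²sin²φ) = 6385324.033 m.
X = (N+h)·cosφ·cosλ = -3997447.305 m; Y = (N+h)·cosφ·sinλ = 3330169.310 m; Z = (N(1−e²)+h)·sinφ = 3676941.891 m.

X -3997447 m, Y 3330169 m, Z 3676942 m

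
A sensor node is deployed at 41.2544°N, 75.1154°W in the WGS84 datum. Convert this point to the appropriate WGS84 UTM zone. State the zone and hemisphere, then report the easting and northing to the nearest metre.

Zone 18N: E 490332 m, N 4567005 m

Longitude -75.1154° lies in the 6° band [-78°, -72°), giving zone 18; latitude is north of the equator, so 18N.
Zone 18 central meridian λ₀ = 6×18 − 183 = -75°; Δλ = -0.1154°.
Transverse Mercator on WGS84 with k₀ = 0.9996 gives E = 490332.095 m, N = 4567004.921 m.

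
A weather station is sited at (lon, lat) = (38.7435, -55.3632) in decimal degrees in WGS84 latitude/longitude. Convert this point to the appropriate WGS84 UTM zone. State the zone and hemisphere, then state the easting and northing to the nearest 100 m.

Longitude 38.7435° lies in the 6° band [36°, 42°), giving zone 37; latitude is south of the equator, so 37S.
Zone 37 central meridian λ₀ = 6×37 − 183 = 39°; Δλ = -0.2565°.
Transverse Mercator on WGS84 with k₀ = 0.9996 gives E = 483740.637 m, N = 3864760.889 m.

Zone 37S: E 483700 m, N 3864800 m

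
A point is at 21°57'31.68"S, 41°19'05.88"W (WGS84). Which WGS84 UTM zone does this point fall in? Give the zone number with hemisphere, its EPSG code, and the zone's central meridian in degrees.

UTM zone = ⌊(λ + 180)/6⌋ + 1; -41.3183° ∈ [-42°, -36°) → zone 24.
Hemisphere: S (φ < 0).
Central meridian λ₀ = 6×24 − 183 = -39°.
EPSG code: 32724.

Zone 24S (EPSG:32724), central meridian -39°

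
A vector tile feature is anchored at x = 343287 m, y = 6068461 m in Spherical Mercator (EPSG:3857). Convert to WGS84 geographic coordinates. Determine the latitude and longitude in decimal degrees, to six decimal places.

R = 6378137 m. λ = x/R = 3.08379959°.
φ = 2·arctan(exp(y/R)) − 90° = 2·arctan(2.58945) − 90° = 47.76870207°.

lat 47.768702°, lon 3.083800°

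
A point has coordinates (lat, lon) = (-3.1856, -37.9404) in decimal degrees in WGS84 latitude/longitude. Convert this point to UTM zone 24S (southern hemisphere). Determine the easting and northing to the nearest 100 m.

E 617700 m, N 9647800 m

Zone 24 central meridian λ₀ = 6×24 − 183 = -39°; Δλ = +1.0596°.
Transverse Mercator on WGS84 with k₀ = 0.9996 gives E = 617732.688 m, N = 9647831.342 m.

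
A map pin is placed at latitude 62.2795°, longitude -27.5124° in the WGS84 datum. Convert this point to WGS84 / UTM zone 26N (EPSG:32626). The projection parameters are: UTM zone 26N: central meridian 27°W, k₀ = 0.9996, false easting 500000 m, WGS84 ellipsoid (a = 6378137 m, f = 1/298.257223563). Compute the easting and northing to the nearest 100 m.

E 473400 m, N 6905400 m

Zone 26 central meridian λ₀ = 6×26 − 183 = -27°; Δλ = -0.5124°.
Transverse Mercator on WGS84 with k₀ = 0.9996 gives E = 473408.265 m, N = 6905422.620 m.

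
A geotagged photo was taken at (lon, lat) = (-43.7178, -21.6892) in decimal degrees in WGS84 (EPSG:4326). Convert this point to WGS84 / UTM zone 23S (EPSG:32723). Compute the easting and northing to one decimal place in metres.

Zone 23 central meridian λ₀ = 6×23 − 183 = -45°; Δλ = +1.2822°.
Transverse Mercator on WGS84 with k₀ = 0.9996 gives E = 632644.318 m, N = 7601025.016 m.

E 632644.3 m, N 7601025.0 m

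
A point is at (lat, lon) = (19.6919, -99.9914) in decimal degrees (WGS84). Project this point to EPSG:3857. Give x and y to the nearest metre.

Web Mercator is spherical with R = a = 6378137 m.
x = R·λ = 6378137 × -1.745179154 = -11130991.732 m.
y = R·ln tan(π/4 + φ/2) = 6378137 × 0.350661604 = 2236567.748 m.

x -11130992 m, y 2236568 m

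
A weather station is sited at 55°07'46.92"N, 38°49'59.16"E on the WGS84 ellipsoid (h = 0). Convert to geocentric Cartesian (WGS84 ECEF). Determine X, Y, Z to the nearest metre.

WGS84: a = 6378137 m, e² = 0.006694380; N(φ) = a/√(1−e²sin²φ) = 6392556.411 m.
X = (N+h)·cosφ·cosλ = 2846967.083 m; Y = (N+h)·cosφ·sinλ = 2291729.485 m; Z = (N(1−e²)+h)·sinφ = 5209651.894 m.

X 2846967 m, Y 2291729 m, Z 5209652 m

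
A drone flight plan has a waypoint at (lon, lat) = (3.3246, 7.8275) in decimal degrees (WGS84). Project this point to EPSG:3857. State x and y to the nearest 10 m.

Web Mercator is spherical with R = a = 6378137 m.
x = R·λ = 6378137 × 0.058025216 = 370092.779 m.
y = R·ln tan(π/4 + φ/2) = 6378137 × 0.137042603 = 874076.496 m.

x 370090 m, y 874080 m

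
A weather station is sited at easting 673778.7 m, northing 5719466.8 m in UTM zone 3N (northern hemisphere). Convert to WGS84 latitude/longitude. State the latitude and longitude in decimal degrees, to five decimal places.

Zone 3N: λ₀ = -165°, k₀ = 0.9996, false easting 500000 m.
Meridian distance M = (N − FN)/k₀ = 5721755.5 m.
Inverse transverse Mercator on WGS84 gives φ = 51.59939989°, λ = -162.49079942°.

lat 51.59940°, lon -162.49080°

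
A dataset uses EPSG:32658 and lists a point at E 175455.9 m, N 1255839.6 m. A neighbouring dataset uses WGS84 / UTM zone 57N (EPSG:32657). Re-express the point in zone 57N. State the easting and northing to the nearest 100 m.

UTM 58N → geographic: φ = 11.34550032°, λ = 162.02689959°.
UTM 57N (λ₀ = 159°) forward: E = 830421.860 m, N = 1255900.200 m.

E 830400 m, N 1255900 m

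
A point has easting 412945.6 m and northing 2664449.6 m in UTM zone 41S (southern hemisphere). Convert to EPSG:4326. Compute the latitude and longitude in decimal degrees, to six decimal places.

lat -66.128300°, lon 61.072000°

Zone 41S: λ₀ = 63°, k₀ = 0.9996, false easting 500000 m, false northing 10000000 m.
Meridian distance M = (N − FN)/k₀ = -7338485.8 m.
Inverse transverse Mercator on WGS84 gives φ = -66.12829997°, λ = 61.07200041°.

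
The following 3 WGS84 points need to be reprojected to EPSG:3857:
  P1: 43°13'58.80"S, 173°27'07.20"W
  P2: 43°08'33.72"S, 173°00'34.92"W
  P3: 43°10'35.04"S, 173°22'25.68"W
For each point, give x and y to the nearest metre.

Web Mercator: x = R·λ, y = R·ln tan(π/4+φ/2), R = 6378137 m.
P1 (-43.2330°, -173.4520°) → (-19308588.317, -5347504.336) m.
P2 (-43.1427°, -173.0097°) → (-19259351.706, -5333717.527) m.
P3 (-43.1764°, -173.3738°) → (-19299883.133, -5338860.385) m.

P1: x -19308588 m, y -5347504 m; P2: x -19259352 m, y -5333718 m; P3: x -19299883 m, y -5338860 m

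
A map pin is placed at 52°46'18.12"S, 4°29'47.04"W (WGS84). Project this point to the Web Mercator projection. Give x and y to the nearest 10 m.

x -500540 m, y -6940880 m

Web Mercator is spherical with R = a = 6378137 m.
x = R·λ = 6378137 × -0.078476984 = -500536.958 m.
y = R·ln tan(π/4 + φ/2) = 6378137 × -1.088229956 = -6940879.745 m.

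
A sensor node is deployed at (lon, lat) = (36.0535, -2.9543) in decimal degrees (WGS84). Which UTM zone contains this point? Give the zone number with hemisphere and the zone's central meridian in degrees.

UTM zone = ⌊(λ + 180)/6⌋ + 1; 36.0535° ∈ [36°, 42°) → zone 37.
Hemisphere: S (φ < 0).
Central meridian λ₀ = 6×37 − 183 = 39°.

Zone 37S, central meridian 39°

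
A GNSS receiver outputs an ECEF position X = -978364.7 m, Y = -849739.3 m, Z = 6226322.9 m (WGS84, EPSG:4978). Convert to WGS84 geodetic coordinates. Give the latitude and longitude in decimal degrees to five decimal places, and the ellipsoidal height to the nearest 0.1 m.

λ = atan2(Y, X) = -139.02469841°; p = √(X²+Y²) = 1295860.5 m.
Bowring's method on WGS84 (a = 6378137 m, b = 6356752.314 m) gives φ = 78.31960019°, h = 2108.697 m.

lat 78.31960°, lon -139.02470°, h 2108.7 m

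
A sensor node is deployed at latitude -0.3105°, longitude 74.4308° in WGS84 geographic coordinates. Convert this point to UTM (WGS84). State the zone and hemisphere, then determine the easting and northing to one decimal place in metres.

Zone 43S: E 436662.2 m, N 9965678.7 m

Longitude 74.4308° lies in the 6° band [72°, 78°), giving zone 43; latitude is south of the equator, so 43S.
Zone 43 central meridian λ₀ = 6×43 − 183 = 75°; Δλ = -0.5692°.
Transverse Mercator on WGS84 with k₀ = 0.9996 gives E = 436662.166 m, N = 9965678.712 m.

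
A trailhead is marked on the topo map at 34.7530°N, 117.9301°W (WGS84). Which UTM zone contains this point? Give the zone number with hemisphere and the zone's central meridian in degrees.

Zone 11N, central meridian -117°

UTM zone = ⌊(λ + 180)/6⌋ + 1; -117.9301° ∈ [-120°, -114°) → zone 11.
Hemisphere: N (φ ≥ 0).
Central meridian λ₀ = 6×11 − 183 = -117°.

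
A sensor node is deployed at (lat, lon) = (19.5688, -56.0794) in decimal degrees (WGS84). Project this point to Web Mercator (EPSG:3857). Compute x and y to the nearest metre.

x -6242730 m, y 2222019 m

Web Mercator is spherical with R = a = 6378137 m.
x = R·λ = 6378137 × -0.978770173 = -6242730.252 m.
y = R·ln tan(π/4 + φ/2) = 6378137 × 0.348380526 = 2222018.721 m.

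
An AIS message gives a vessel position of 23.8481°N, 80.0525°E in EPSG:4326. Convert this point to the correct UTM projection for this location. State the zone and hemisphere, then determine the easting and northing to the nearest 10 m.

Longitude 80.0525° lies in the 6° band [78°, 84°), giving zone 44; latitude is north of the equator, so 44N.
Zone 44 central meridian λ₀ = 6×44 − 183 = 81°; Δλ = -0.9475°.
Transverse Mercator on WGS84 with k₀ = 0.9996 gives E = 403512.997 m, N = 2637731.843 m.

Zone 44N: E 403510 m, N 2637730 m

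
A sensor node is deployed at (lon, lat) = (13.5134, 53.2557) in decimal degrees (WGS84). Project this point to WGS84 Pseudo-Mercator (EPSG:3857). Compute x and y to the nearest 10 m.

x 1504300 m, y 7030440 m

Web Mercator is spherical with R = a = 6378137 m.
x = R·λ = 6378137 × 0.235853323 = 1504304.807 m.
y = R·ln tan(π/4 + φ/2) = 6378137 × 1.102271129 = 7030436.270 m.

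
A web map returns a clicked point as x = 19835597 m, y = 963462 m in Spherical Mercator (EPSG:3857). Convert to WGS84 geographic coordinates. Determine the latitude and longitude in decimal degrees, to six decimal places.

R = 6378137 m. λ = x/R = 178.18619955°.
φ = 2·arctan(exp(y/R)) − 90° = 2·arctan(1.16306) − 90° = 8.62219795°.

lat 8.622198°, lon 178.186200°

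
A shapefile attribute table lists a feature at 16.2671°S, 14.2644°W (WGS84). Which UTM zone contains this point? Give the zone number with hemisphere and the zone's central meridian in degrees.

UTM zone = ⌊(λ + 180)/6⌋ + 1; -14.2644° ∈ [-18°, -12°) → zone 28.
Hemisphere: S (φ < 0).
Central meridian λ₀ = 6×28 − 183 = -15°.

Zone 28S, central meridian -15°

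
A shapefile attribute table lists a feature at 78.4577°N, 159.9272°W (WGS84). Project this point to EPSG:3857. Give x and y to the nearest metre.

Web Mercator is spherical with R = a = 6378137 m.
x = R·λ = 6378137 × -2.791256203 = -17803014.468 m.
y = R·ln tan(π/4 + φ/2) = 6378137 × 2.291965689 = 14618471.161 m.

x -17803014 m, y 14618471 m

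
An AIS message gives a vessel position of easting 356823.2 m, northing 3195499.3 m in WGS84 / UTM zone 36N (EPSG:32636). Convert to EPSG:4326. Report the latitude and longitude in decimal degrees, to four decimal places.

Zone 36N: λ₀ = 33°, k₀ = 0.9996, false easting 500000 m.
Meridian distance M = (N − FN)/k₀ = 3196778.0 m.
Inverse transverse Mercator on WGS84 gives φ = 28.87929991°, λ = 31.53180015°.

lat 28.8793°, lon 31.5318°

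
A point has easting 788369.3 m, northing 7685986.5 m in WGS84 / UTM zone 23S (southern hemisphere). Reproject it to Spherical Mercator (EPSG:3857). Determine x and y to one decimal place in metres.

Unproject from UTM 23S (λ₀ = -45°) → φ = -20.90399983°, λ = -42.22790011°.
Web Mercator (R = 6378137 m): x = -4700788.338 m, y = -2380435.268 m.

x -4700788.3 m, y -2380435.3 m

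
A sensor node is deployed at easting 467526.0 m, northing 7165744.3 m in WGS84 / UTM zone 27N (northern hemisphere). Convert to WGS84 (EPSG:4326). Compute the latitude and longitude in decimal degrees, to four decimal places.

Zone 27N: λ₀ = -21°, k₀ = 0.9996, false easting 500000 m.
Meridian distance M = (N − FN)/k₀ = 7168611.7 m.
Inverse transverse Mercator on WGS84 gives φ = 64.61519978°, λ = -21.67890044°.

lat 64.6152°, lon -21.6789°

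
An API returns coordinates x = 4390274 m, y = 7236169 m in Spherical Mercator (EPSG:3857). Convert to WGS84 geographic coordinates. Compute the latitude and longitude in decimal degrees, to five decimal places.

lat 54.34710°, lon 39.43850°

R = 6378137 m. λ = x/R = 39.43850236°.
φ = 2·arctan(exp(y/R)) − 90° = 2·arctan(3.10970) − 90° = 54.34710063°.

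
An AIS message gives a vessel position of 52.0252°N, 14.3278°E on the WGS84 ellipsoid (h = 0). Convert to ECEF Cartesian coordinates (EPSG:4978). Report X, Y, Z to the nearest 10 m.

WGS84: a = 6378137 m, e² = 0.006694380; N(φ) = a/√(1−e²sin²φ) = 6391444.435 m.
X = (N+h)·cosφ·cosλ = 3810425.384 m; Y = (N+h)·cosφ·sinλ = 973234.442 m; Z = (N(1−e²)+h)·sinφ = 5004529.139 m.

X 3810430 m, Y 973230 m, Z 5004530 m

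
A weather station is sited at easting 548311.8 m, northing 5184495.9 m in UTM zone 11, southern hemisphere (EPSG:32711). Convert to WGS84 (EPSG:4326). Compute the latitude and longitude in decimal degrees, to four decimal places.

Zone 11S: λ₀ = -117°, k₀ = 0.9996, false easting 500000 m, false northing 10000000 m.
Meridian distance M = (N − FN)/k₀ = -4817431.1 m.
Inverse transverse Mercator on WGS84 gives φ = -43.49089974°, λ = -116.40249985°.

lat -43.4909°, lon -116.4025°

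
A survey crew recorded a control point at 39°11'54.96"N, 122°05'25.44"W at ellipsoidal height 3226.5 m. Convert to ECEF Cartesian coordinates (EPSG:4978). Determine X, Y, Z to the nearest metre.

X -2630742 m, Y -4195323 m, Z 4011467 m

WGS84: a = 6378137 m, e² = 0.006694380; N(φ) = a/√(1−e²sin²φ) = 6386681.657 m.
X = (N+h)·cosφ·cosλ = -2630741.840 m; Y = (N+h)·cosφ·sinλ = -4195323.193 m; Z = (N(1−e²)+h)·sinφ = 4011466.676 m.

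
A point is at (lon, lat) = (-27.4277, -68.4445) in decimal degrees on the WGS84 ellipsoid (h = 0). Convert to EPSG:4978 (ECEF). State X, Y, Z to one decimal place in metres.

X 2085982.2 m, Y -1082550.2 m, Z -5909487.1 m

WGS84: a = 6378137 m, e² = 0.006694380; N(φ) = a/√(1−e²sin²φ) = 6396684.668 m.
X = (N+h)·cosφ·cosλ = 2085982.179 m; Y = (N+h)·cosφ·sinλ = -1082550.228 m; Z = (N(1−e²)+h)·sinφ = -5909487.117 m.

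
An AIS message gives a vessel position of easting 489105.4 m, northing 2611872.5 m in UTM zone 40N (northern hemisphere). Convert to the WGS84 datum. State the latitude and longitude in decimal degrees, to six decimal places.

lat 23.617400°, lon 56.893200°

Zone 40N: λ₀ = 57°, k₀ = 0.9996, false easting 500000 m.
Meridian distance M = (N − FN)/k₀ = 2612917.7 m.
Inverse transverse Mercator on WGS84 gives φ = 23.61739987°, λ = 56.89320020°.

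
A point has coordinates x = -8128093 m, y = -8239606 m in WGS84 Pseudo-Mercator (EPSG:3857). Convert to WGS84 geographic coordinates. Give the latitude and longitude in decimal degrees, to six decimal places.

R = 6378137 m. λ = x/R = -73.01590173°.
φ = 2·arctan(exp(y/R)) − 90° = 2·arctan(0.27476) − 90° = -59.27289863°.

lat -59.272899°, lon -73.015902°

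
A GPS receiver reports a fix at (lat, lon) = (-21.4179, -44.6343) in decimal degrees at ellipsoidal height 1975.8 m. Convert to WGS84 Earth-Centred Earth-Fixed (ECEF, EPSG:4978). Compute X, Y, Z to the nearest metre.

X 4228478 m, Y -4174842 m, Z -2315252 m

WGS84: a = 6378137 m, e² = 0.006694380; N(φ) = a/√(1−e²sin²φ) = 6380985.719 m.
X = (N+h)·cosφ·cosλ = 4228478.135 m; Y = (N+h)·cosφ·sinλ = -4174841.796 m; Z = (N(1−e²)+h)·sinφ = -2315252.230 m.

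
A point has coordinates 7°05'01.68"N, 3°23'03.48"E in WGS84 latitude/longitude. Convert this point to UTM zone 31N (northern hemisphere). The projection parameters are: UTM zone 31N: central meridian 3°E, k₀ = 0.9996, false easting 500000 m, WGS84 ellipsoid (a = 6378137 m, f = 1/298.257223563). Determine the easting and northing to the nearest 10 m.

Zone 31 central meridian λ₀ = 6×31 − 183 = 3°; Δλ = +0.3843°.
Transverse Mercator on WGS84 with k₀ = 0.9996 gives E = 542439.023 m, N = 783030.234 m.

E 542440 m, N 783030 m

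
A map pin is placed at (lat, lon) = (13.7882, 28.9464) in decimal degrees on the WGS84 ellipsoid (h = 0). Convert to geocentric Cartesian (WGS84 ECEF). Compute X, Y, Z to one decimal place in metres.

X 5421530.3 m, Y 2998576.6 m, Z 1510234.3 m

WGS84: a = 6378137 m, e² = 0.006694380; N(φ) = a/√(1−e²sin²φ) = 6379350.020 m.
X = (N+h)·cosφ·cosλ = 5421530.322 m; Y = (N+h)·cosφ·sinλ = 2998576.581 m; Z = (N(1−e²)+h)·sinφ = 1510234.271 m.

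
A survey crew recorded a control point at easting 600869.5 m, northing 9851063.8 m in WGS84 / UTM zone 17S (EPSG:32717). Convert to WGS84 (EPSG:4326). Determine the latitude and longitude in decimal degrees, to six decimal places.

Zone 17S: λ₀ = -81°, k₀ = 0.9996, false easting 500000 m, false northing 10000000 m.
Meridian distance M = (N − FN)/k₀ = -148995.8 m.
Inverse transverse Mercator on WGS84 gives φ = -1.34730024°, λ = -80.09330033°.

lat -1.347300°, lon -80.093300°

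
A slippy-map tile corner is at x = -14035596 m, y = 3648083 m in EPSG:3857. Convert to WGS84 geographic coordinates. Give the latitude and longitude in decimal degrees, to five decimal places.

lat 31.11800°, lon -126.08390°

R = 6378137 m. λ = x/R = -126.08390409°.
φ = 2·arctan(exp(y/R)) − 90° = 2·arctan(1.77175) − 90° = 31.11799854°.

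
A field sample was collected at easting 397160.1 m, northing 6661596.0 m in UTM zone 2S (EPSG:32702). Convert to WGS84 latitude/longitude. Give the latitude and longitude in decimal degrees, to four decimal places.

lat -30.1727°, lon -172.0681°

Zone 2S: λ₀ = -171°, k₀ = 0.9996, false easting 500000 m, false northing 10000000 m.
Meridian distance M = (N − FN)/k₀ = -3339739.9 m.
Inverse transverse Mercator on WGS84 gives φ = -30.17270018°, λ = -172.06809996°.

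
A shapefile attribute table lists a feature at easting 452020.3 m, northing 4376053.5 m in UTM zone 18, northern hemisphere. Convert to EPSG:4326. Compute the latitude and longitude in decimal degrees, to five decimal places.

Zone 18N: λ₀ = -75°, k₀ = 0.9996, false easting 500000 m.
Meridian distance M = (N − FN)/k₀ = 4377804.6 m.
Inverse transverse Mercator on WGS84 gives φ = 39.53280019°, λ = -75.55830047°.

lat 39.53280°, lon -75.55830°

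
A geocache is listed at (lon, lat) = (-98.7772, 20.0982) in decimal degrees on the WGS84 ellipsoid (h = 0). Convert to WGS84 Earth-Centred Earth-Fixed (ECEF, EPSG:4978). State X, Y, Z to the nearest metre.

X -914351 m, Y -5921937 m, Z 2177909 m

WGS84: a = 6378137 m, e² = 0.006694380; N(φ) = a/√(1−e²sin²φ) = 6380659.403 m.
X = (N+h)·cosφ·cosλ = -914351.402 m; Y = (N+h)·cosφ·sinλ = -5921936.949 m; Z = (N(1−e²)+h)·sinφ = 2177909.203 m.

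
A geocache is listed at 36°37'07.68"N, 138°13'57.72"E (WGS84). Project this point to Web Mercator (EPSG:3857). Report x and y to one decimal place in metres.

Web Mercator is spherical with R = a = 6378137 m.
x = R·λ = 6378137 × 2.412615749 = 15387993.775 m.
y = R·ln tan(π/4 + φ/2) = 6378137 × 0.687678045 = 4386104.786 m.

x 15387993.8 m, y 4386104.8 m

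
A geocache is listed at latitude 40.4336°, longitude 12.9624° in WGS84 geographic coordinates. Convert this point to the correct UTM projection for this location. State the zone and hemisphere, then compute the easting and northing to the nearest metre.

Longitude 12.9624° lies in the 6° band [12°, 18°), giving zone 33; latitude is north of the equator, so 33N.
Zone 33 central meridian λ₀ = 6×33 − 183 = 15°; Δλ = -2.0376°.
Transverse Mercator on WGS84 with k₀ = 0.9996 gives E = 327170.324 m, N = 4477877.988 m.

Zone 33N: E 327170 m, N 4477878 m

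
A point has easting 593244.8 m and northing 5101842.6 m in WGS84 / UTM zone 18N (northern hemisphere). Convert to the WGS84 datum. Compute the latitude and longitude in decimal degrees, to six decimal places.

lat 46.063800°, lon -73.794400°

Zone 18N: λ₀ = -75°, k₀ = 0.9996, false easting 500000 m.
Meridian distance M = (N − FN)/k₀ = 5103884.2 m.
Inverse transverse Mercator on WGS84 gives φ = 46.06379963°, λ = -73.79440001°.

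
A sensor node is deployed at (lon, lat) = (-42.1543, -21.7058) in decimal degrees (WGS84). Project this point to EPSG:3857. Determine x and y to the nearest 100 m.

Web Mercator is spherical with R = a = 6378137 m.
x = R·λ = 6378137 × -0.735731329 = -4692595.211 m.
y = R·ln tan(π/4 + φ/2) = 6378137 × -0.388238673 = -2476239.447 m.

x -4692600 m, y -2476200 m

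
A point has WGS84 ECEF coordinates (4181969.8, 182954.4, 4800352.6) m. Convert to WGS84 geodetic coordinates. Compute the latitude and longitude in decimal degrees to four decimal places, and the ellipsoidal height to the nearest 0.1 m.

λ = atan2(Y, X) = 2.50500017°; p = √(X²+Y²) = 4185969.9 m.
Bowring's method on WGS84 (a = 6378137 m, b = 6356752.314 m) gives φ = 49.10159991°, h = 3160.068 m.

lat 49.1016°, lon 2.5050°, h 3160.1 m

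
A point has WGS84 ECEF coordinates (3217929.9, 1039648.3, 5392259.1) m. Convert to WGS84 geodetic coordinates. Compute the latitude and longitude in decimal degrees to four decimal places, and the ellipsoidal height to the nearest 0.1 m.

lat 58.0794°, lon 17.9046°, h 2168.1 m

λ = atan2(Y, X) = 17.90459920°; p = √(X²+Y²) = 3381706.9 m.
Bowring's method on WGS84 (a = 6378137 m, b = 6356752.314 m) gives φ = 58.07940014°, h = 2168.116 m.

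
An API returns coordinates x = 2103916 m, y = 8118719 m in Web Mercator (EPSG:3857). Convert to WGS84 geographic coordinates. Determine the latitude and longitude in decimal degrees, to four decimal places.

lat 58.7135°, lon 18.8998°

R = 6378137 m. λ = x/R = 18.89979899°.
φ = 2·arctan(exp(y/R)) − 90° = 2·arctan(3.57119) − 90° = 58.71349892°.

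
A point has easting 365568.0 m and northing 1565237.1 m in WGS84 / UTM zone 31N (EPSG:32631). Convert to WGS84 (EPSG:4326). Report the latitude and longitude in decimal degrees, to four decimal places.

Zone 31N: λ₀ = 3°, k₀ = 0.9996, false easting 500000 m.
Meridian distance M = (N − FN)/k₀ = 1565863.4 m.
Inverse transverse Mercator on WGS84 gives φ = 14.15510003°, λ = 1.75439995°.

lat 14.1551°, lon 1.7544°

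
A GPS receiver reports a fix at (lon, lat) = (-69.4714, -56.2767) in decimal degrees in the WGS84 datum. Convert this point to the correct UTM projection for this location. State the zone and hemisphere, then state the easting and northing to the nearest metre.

Zone 19S: E 470810 m, N 3763024 m

Longitude -69.4714° lies in the 6° band [-72°, -66°), giving zone 19; latitude is south of the equator, so 19S.
Zone 19 central meridian λ₀ = 6×19 − 183 = -69°; Δλ = -0.4714°.
Transverse Mercator on WGS84 with k₀ = 0.9996 gives E = 470810.340 m, N = 3763023.884 m.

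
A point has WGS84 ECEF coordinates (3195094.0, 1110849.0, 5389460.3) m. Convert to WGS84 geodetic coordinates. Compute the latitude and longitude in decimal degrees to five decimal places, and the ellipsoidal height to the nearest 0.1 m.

λ = atan2(Y, X) = 19.17120040°; p = √(X²+Y²) = 3382692.9 m.
Bowring's method on WGS84 (a = 6378137 m, b = 6356752.314 m) gives φ = 58.05860052°, h = 314.311 m.

lat 58.05860°, lon 19.17120°, h 314.3 m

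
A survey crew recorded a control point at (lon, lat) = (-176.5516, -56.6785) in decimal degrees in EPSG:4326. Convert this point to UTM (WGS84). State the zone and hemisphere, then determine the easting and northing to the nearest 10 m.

Zone 1S: E 527470 m, N 3718310 m

Longitude -176.5516° lies in the 6° band [-180°, -174°), giving zone 1; latitude is south of the equator, so 1S.
Zone 1 central meridian λ₀ = 6×1 − 183 = -177°; Δλ = +0.4484°.
Transverse Mercator on WGS84 with k₀ = 0.9996 gives E = 527473.695 m, N = 3718311.199 m.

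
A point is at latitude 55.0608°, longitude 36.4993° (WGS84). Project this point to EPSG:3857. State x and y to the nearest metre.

Web Mercator is spherical with R = a = 6378137 m.
x = R·λ = 6378137 × 0.637032960 = 4063083.490 m.
y = R·ln tan(π/4 + φ/2) = 6378137 × 1.156086034 = 7373675.106 m.

x 4063083 m, y 7373675 m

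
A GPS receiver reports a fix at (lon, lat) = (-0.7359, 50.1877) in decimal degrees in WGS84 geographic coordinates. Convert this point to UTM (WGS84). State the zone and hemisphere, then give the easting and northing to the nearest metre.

Zone 30N: E 661621 m, N 5561954 m

Longitude -0.7359° lies in the 6° band [-6°, 0°), giving zone 30; latitude is north of the equator, so 30N.
Zone 30 central meridian λ₀ = 6×30 − 183 = -3°; Δλ = +2.2641°.
Transverse Mercator on WGS84 with k₀ = 0.9996 gives E = 661621.273 m, N = 5561953.901 m.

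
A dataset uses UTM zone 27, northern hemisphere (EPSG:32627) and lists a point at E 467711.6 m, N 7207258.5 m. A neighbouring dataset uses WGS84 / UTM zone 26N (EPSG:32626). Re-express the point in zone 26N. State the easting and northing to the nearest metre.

E 750550 m, N 7217626 m

UTM 27N → geographic: φ = 64.98769971°, λ = -21.68440073°.
UTM 26N (λ₀ = -27°) forward: E = 750549.840 m, N = 7217626.381 m.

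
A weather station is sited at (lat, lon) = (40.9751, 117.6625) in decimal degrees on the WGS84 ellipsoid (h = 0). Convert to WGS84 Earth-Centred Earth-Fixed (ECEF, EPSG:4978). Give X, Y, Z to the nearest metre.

X -2238861 m, Y 4271193 m, Z 4160336 m

WGS84: a = 6378137 m, e² = 0.006694380; N(φ) = a/√(1−e²sin²φ) = 6387336.504 m.
X = (N+h)·cosφ·cosλ = -2238861.466 m; Y = (N+h)·cosφ·sinλ = 4271192.646 m; Z = (N(1−e²)+h)·sinφ = 4160335.856 m.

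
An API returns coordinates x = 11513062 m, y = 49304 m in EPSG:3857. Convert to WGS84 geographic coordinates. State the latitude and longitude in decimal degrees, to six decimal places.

R = 6378137 m. λ = x/R = 103.42359562°.
φ = 2·arctan(exp(y/R)) − 90° = 2·arctan(1.00776) − 90° = 0.44290096°.

lat 0.442901°, lon 103.423596°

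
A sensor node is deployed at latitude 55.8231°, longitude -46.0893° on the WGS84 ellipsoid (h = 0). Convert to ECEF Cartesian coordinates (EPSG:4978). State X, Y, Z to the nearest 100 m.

X 2490600 m, Y -2587100 m, Z 5253400 m

WGS84: a = 6378137 m, e² = 0.006694380; N(φ) = a/√(1−e²sin²φ) = 6392799.340 m.
X = (N+h)·cosφ·cosλ = 2490596.112 m; Y = (N+h)·cosφ·sinλ = -2587145.109 m; Z = (N(1−e²)+h)·sinφ = 5253403.135 m.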